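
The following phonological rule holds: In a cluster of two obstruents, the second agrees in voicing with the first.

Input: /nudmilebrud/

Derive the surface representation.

no segment meets the rule's conditions; no change.

[nudmilebrud]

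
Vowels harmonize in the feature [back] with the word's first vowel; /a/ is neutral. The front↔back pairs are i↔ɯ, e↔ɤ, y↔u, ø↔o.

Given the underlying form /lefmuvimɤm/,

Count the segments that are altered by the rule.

/u/ harmonizes with /e/ ([-back]) → [y]
/ɤ/ harmonizes with /e/ ([-back]) → [e]
2 segments change.

2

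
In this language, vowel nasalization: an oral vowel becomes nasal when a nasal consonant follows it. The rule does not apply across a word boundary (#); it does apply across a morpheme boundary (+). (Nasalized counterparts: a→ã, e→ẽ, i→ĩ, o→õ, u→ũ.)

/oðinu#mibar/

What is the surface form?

[oðĩnu#mibar]

/i/ before nasal /n/ → [ĩ]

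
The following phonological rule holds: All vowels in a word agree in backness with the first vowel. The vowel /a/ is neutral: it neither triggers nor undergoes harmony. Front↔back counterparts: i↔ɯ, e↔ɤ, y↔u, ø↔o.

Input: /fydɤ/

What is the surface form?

/ɤ/ harmonizes with /y/ ([-back]) → [e]

[fyde]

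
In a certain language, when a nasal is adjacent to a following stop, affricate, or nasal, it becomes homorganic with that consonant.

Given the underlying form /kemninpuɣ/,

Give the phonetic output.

/m/ before /n/ (alveolar) → [n]
/n/ before /p/ (labial) → [m]

[kennimpuɣ]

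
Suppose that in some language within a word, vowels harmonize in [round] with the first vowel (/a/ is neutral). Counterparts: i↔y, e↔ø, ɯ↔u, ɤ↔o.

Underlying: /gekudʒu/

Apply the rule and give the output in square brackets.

[gekɯdʒɯ]

/u/ harmonizes with /e/ ([-round]) → [ɯ]
/u/ harmonizes with /e/ ([-round]) → [ɯ]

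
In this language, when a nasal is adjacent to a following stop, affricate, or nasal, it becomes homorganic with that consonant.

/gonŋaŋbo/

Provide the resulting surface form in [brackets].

/n/ before /ŋ/ (velar) → [ŋ]
/ŋ/ before /b/ (labial) → [m]

[goŋŋambo]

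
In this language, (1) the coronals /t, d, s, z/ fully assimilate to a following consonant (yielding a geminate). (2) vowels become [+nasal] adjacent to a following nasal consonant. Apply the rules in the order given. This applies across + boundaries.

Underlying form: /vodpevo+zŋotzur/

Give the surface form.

Rule 1: /d/ before /p/ → [p] (total assimilation)
Rule 1: /z/ before /ŋ/ → [ŋ] (total assimilation)
Rule 1: /t/ before /z/ → [z] (total assimilation)
After rule 1: voppevo+ŋŋozzur
Rule 2: /o/ before nasal /ŋ/ → [õ]

[voppevõ+ŋŋozzur]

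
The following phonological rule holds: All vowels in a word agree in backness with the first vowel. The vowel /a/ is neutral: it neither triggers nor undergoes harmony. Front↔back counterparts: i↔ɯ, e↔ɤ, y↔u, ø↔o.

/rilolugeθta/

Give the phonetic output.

/o/ harmonizes with /i/ ([-back]) → [ø]
/u/ harmonizes with /i/ ([-back]) → [y]

[rilølygeθta]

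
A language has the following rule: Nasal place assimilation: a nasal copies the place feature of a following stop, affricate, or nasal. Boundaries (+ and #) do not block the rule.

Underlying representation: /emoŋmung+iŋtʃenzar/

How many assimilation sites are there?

/ŋ/ before /m/ (labial) → [m]
/n/ before /g/ (velar) → [ŋ]
/ŋ/ before /tʃ/ (palatal) → [ɲ]
3 segments change.

3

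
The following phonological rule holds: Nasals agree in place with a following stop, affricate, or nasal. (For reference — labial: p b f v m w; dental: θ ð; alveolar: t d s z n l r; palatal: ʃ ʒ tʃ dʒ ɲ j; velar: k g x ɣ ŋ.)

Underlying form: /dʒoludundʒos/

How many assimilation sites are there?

/n/ before /dʒ/ (palatal) → [ɲ]
1 segment changes.

1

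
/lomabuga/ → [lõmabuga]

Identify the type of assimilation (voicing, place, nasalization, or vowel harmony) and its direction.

nasalization, regressive

/o/→[õ].
Each target copies a feature from the following segment, so the direction is regressive.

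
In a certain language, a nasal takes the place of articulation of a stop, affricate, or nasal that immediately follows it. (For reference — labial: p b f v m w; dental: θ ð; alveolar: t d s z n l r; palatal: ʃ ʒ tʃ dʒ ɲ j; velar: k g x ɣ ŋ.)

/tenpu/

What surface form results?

[tempu]

/n/ before /p/ (labial) → [m]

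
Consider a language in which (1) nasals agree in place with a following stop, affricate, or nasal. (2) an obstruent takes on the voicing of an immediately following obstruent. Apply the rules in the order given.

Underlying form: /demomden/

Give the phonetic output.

[demonden]

Rule 1: /m/ before /d/ (alveolar) → [n]
After rule 1: demonden
Rule 2: no segment meets the rule's conditions; no change.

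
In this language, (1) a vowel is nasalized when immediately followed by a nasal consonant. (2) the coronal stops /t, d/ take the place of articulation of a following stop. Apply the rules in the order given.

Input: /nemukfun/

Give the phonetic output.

[nẽmukfũn]

Rule 1: /e/ before nasal /m/ → [ẽ]
Rule 1: /u/ before nasal /n/ → [ũ]
After rule 1: nẽmukfũn
Rule 2: no segment meets the rule's conditions; no change.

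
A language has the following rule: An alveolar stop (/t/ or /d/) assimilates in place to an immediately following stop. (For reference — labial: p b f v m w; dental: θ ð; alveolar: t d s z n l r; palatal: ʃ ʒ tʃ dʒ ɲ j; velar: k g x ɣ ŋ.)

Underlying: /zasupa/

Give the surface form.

[zasupa]

no segment meets the rule's conditions; no change.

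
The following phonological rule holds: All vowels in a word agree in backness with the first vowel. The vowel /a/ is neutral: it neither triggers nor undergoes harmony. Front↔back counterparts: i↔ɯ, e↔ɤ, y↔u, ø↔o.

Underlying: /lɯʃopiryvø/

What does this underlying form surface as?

/i/ harmonizes with /ɯ/ ([+back]) → [ɯ]
/y/ harmonizes with /ɯ/ ([+back]) → [u]
/ø/ harmonizes with /ɯ/ ([+back]) → [o]

[lɯʃopɯruvo]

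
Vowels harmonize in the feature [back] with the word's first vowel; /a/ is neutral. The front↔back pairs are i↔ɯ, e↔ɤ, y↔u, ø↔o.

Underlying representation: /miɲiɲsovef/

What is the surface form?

[miɲiɲsøvef]

/o/ harmonizes with /i/ ([-back]) → [ø]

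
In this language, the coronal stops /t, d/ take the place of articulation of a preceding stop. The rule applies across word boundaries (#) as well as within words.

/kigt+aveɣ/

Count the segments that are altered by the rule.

1

/t/ after /g/ (velar) → [k]
1 segment changes.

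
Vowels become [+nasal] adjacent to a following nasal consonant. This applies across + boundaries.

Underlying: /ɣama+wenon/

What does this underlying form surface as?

/a/ before nasal /m/ → [ã]
/e/ before nasal /n/ → [ẽ]
/o/ before nasal /n/ → [õ]

[ɣãma+wẽnõn]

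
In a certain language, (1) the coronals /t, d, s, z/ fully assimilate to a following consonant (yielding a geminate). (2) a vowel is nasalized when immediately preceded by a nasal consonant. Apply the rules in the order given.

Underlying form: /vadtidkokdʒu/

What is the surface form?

[vattikkokdʒu]

Rule 1: /d/ before /t/ → [t] (total assimilation)
Rule 1: /d/ before /k/ → [k] (total assimilation)
After rule 1: vattikkokdʒu
Rule 2: no segment meets the rule's conditions; no change.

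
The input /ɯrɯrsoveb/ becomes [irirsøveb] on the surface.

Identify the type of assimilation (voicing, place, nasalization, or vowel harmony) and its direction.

/ɯ/→[i] /ɯ/→[i] /o/→[ø].
Vowels agree with the last vowel, so the harmony is regressive.

vowel harmony, regressive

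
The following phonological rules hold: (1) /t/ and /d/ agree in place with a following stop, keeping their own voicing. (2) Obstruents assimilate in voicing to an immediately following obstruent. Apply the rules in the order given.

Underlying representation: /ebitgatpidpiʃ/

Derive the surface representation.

[ebiggappippiʃ]

Rule 1: /t/ before /g/ (velar) → [k]
Rule 1: /t/ before /p/ (labial) → [p]
Rule 1: /d/ before /p/ (labial) → [b]
After rule 1: ebikgappibpiʃ
Rule 2: /k/ before /g/ (voiced) → [g]
Rule 2: /b/ before /p/ (voiceless) → [p]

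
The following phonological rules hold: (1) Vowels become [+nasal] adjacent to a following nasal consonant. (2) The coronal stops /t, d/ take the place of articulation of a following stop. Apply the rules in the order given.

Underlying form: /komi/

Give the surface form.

Rule 1: /o/ before nasal /m/ → [õ]
After rule 1: kõmi
Rule 2: no segment meets the rule's conditions; no change.

[kõmi]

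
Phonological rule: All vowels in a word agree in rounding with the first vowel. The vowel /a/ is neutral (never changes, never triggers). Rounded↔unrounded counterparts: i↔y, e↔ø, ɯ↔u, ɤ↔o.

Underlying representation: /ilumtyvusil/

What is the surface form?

[ilɯmtivɯsil]

/u/ harmonizes with /i/ ([-round]) → [ɯ]
/y/ harmonizes with /i/ ([-round]) → [i]
/u/ harmonizes with /i/ ([-round]) → [ɯ]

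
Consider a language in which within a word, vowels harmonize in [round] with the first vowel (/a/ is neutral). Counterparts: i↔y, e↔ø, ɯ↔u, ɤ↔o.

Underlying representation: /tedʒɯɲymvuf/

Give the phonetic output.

/y/ harmonizes with /e/ ([-round]) → [i]
/u/ harmonizes with /e/ ([-round]) → [ɯ]

[tedʒɯɲimvɯf]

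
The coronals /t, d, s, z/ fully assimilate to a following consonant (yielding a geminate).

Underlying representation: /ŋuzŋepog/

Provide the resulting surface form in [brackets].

/z/ before /ŋ/ → [ŋ] (total assimilation)

[ŋuŋŋepog]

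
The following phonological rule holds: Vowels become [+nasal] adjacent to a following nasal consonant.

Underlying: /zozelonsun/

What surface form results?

/o/ before nasal /n/ → [õ]
/u/ before nasal /n/ → [ũ]

[zozelõnsũn]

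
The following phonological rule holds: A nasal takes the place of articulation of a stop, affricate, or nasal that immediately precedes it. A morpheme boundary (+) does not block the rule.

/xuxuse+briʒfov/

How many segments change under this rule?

0

No segment meets the rule's conditions.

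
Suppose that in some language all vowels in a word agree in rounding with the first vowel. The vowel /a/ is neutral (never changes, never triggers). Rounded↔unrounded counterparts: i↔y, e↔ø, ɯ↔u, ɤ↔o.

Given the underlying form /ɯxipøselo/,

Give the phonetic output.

/ø/ harmonizes with /ɯ/ ([-round]) → [e]
/o/ harmonizes with /ɯ/ ([-round]) → [ɤ]

[ɯxipeselɤ]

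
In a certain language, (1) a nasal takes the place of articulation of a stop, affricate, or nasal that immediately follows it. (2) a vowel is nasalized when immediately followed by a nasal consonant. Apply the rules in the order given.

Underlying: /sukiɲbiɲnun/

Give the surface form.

Rule 1: /ɲ/ before /b/ (labial) → [m]
Rule 1: /ɲ/ before /n/ (alveolar) → [n]
After rule 1: sukimbinnun
Rule 2: /i/ before nasal /m/ → [ĩ]
Rule 2: /i/ before nasal /n/ → [ĩ]
Rule 2: /u/ before nasal /n/ → [ũ]

[sukĩmbĩnnũn]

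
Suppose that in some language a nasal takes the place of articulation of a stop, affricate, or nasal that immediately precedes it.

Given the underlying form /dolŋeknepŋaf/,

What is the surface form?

/n/ after /k/ (velar) → [ŋ]
/ŋ/ after /p/ (labial) → [m]

[dolŋekŋepmaf]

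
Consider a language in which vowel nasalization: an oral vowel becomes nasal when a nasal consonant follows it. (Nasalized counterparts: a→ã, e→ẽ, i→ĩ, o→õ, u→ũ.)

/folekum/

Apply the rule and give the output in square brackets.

/u/ before nasal /m/ → [ũ]

[folekũm]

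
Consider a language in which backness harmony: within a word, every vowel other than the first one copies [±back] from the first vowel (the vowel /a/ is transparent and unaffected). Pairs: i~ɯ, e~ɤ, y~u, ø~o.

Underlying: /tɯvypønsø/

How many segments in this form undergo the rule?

3

/y/ harmonizes with /ɯ/ ([+back]) → [u]
/ø/ harmonizes with /ɯ/ ([+back]) → [o]
/ø/ harmonizes with /ɯ/ ([+back]) → [o]
3 segments change.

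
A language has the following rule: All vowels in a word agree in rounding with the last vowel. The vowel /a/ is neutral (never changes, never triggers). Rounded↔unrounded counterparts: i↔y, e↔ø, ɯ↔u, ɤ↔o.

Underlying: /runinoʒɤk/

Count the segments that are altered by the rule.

/u/ harmonizes with /ɤ/ ([-round]) → [ɯ]
/o/ harmonizes with /ɤ/ ([-round]) → [ɤ]
2 segments change.

2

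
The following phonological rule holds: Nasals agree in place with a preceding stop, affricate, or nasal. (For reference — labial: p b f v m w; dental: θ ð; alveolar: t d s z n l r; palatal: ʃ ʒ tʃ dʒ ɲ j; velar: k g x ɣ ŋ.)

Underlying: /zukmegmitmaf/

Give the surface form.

/m/ after /k/ (velar) → [ŋ]
/m/ after /g/ (velar) → [ŋ]
/m/ after /t/ (alveolar) → [n]

[zukŋegŋitnaf]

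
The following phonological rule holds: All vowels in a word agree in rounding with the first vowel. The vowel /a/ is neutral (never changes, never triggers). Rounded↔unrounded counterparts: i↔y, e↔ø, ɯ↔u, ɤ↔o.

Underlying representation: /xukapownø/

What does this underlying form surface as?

[xukapownø]

no segment meets the rule's conditions; no change.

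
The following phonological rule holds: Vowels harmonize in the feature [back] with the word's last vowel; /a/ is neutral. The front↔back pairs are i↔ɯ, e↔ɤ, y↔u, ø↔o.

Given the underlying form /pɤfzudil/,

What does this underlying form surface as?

[pefzydil]

/ɤ/ harmonizes with /i/ ([-back]) → [e]
/u/ harmonizes with /i/ ([-back]) → [y]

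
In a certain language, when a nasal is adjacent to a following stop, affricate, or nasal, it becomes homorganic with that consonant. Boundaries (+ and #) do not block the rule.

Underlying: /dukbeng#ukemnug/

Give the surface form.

/n/ before /g/ (velar) → [ŋ]
/m/ before /n/ (alveolar) → [n]

[dukbeŋg#ukennug]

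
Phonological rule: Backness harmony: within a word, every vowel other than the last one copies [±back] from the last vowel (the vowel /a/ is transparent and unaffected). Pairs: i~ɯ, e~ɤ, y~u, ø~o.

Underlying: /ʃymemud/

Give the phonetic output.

/y/ harmonizes with /u/ ([+back]) → [u]
/e/ harmonizes with /u/ ([+back]) → [ɤ]

[ʃumɤmud]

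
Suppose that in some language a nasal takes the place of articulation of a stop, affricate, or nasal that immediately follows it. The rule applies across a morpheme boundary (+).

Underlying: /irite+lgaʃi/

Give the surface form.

[irite+lgaʃi]

no segment meets the rule's conditions; no change.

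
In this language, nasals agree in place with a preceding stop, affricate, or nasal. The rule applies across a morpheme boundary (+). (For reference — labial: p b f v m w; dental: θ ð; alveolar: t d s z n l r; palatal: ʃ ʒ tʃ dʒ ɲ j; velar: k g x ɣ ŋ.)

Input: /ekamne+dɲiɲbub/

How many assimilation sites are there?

2

/n/ after /m/ (labial) → [m]
/ɲ/ after /d/ (alveolar) → [n]
2 segments change.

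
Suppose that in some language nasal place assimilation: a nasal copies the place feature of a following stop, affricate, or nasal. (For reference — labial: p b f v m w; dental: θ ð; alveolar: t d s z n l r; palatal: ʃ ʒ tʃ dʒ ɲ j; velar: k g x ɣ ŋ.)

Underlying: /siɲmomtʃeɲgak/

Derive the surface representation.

[simmoɲtʃeŋgak]

/ɲ/ before /m/ (labial) → [m]
/m/ before /tʃ/ (palatal) → [ɲ]
/ɲ/ before /g/ (velar) → [ŋ]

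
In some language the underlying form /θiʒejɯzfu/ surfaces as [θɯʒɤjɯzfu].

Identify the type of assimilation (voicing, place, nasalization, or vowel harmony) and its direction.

/i/→[ɯ] /e/→[ɤ].
Vowels agree with the last vowel, so the harmony is regressive.

vowel harmony, regressive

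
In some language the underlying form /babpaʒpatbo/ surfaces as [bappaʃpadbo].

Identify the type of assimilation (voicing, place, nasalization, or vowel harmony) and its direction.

voicing assimilation, regressive

/b/→[p] /ʒ/→[ʃ] /t/→[d].
Each target copies a feature from the following segment, so the direction is regressive.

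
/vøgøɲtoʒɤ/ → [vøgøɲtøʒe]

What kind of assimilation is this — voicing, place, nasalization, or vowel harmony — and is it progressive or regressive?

vowel harmony, progressive

/o/→[ø] /ɤ/→[e].
Vowels agree with the first vowel, so the harmony is progressive.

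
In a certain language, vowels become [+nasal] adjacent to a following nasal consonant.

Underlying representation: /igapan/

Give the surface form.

/a/ before nasal /n/ → [ã]

[igapãn]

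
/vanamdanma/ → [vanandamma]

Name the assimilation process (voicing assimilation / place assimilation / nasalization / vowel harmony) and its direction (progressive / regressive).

place assimilation, regressive

/m/→[n] /n/→[m].
Each target copies a feature from the following segment, so the direction is regressive.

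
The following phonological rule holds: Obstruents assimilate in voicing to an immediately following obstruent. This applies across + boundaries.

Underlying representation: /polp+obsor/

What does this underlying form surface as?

/b/ before /s/ (voiceless) → [p]

[polp+opsor]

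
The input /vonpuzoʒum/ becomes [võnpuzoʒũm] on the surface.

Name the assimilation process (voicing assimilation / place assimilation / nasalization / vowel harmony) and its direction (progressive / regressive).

/o/→[õ] /u/→[ũ].
Each target copies a feature from the following segment, so the direction is regressive.

nasalization, regressive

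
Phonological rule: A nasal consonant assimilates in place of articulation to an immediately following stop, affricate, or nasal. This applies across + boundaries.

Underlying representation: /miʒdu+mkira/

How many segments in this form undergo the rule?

/m/ before /k/ (velar) → [ŋ]
1 segment changes.

1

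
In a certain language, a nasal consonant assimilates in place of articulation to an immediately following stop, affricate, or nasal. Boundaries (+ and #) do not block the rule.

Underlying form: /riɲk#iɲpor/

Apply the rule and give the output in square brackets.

/ɲ/ before /k/ (velar) → [ŋ]
/ɲ/ before /p/ (labial) → [m]

[riŋk#impor]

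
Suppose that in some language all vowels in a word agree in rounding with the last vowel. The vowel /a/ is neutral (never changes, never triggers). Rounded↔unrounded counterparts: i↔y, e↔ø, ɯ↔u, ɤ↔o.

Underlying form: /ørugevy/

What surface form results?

/e/ harmonizes with /y/ ([+round]) → [ø]

[ørugøvy]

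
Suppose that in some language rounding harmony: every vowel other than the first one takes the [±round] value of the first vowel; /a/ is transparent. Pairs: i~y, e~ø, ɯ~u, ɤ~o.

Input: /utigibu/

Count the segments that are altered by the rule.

2

/i/ harmonizes with /u/ ([+round]) → [y]
/i/ harmonizes with /u/ ([+round]) → [y]
2 segments change.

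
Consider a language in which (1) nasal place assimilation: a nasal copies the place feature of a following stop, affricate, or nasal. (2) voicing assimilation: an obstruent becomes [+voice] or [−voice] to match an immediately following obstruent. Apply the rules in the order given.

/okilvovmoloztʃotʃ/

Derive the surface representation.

[okilvovmolostʃotʃ]

Rule 1: no segment meets the rule's conditions; no change.
After rule 1: okilvovmoloztʃotʃ
Rule 2: /z/ before /tʃ/ (voiceless) → [s]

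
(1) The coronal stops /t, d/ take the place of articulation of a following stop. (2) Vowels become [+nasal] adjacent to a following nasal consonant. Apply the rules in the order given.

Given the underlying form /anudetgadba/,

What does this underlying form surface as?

Rule 1: /t/ before /g/ (velar) → [k]
Rule 1: /d/ before /b/ (labial) → [b]
After rule 1: anudekgabba
Rule 2: /a/ before nasal /n/ → [ã]

[ãnudekgabba]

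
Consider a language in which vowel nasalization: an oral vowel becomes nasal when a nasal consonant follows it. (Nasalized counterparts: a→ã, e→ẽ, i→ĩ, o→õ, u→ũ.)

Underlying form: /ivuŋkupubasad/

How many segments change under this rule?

/u/ before nasal /ŋ/ → [ũ]
1 segment changes.

1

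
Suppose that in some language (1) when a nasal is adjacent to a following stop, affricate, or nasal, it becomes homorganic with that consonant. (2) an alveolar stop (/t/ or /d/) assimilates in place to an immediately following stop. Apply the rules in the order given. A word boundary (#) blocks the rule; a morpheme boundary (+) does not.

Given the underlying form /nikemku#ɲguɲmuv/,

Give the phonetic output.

Rule 1: /m/ before /k/ (velar) → [ŋ]
Rule 1: /ɲ/ before /g/ (velar) → [ŋ]
Rule 1: /ɲ/ before /m/ (labial) → [m]
After rule 1: nikeŋku#ŋgummuv
Rule 2: no segment meets the rule's conditions; no change.

[nikeŋku#ŋgummuv]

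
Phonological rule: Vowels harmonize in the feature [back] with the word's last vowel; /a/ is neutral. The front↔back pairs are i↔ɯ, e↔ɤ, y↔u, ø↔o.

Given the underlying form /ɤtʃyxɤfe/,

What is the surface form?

[etʃyxefe]

/ɤ/ harmonizes with /e/ ([-back]) → [e]
/ɤ/ harmonizes with /e/ ([-back]) → [e]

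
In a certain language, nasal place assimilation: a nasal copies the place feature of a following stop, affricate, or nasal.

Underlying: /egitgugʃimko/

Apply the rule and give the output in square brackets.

[egitgugʃiŋko]

/m/ before /k/ (velar) → [ŋ]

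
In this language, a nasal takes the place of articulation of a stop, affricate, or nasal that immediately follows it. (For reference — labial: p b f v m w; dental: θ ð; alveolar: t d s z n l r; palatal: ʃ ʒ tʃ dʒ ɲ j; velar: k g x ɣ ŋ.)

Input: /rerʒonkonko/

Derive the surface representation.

[rerʒoŋkoŋko]

/n/ before /k/ (velar) → [ŋ]
/n/ before /k/ (velar) → [ŋ]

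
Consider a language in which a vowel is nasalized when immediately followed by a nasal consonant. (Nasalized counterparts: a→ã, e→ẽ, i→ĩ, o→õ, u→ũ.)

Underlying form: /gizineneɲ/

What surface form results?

[gizĩnẽnẽɲ]

/i/ before nasal /n/ → [ĩ]
/e/ before nasal /n/ → [ẽ]
/e/ before nasal /ɲ/ → [ẽ]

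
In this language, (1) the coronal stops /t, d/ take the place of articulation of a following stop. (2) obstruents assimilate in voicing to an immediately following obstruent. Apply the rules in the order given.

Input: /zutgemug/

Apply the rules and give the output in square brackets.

Rule 1: /t/ before /g/ (velar) → [k]
After rule 1: zukgemug
Rule 2: /k/ before /g/ (voiced) → [g]

[zuggemug]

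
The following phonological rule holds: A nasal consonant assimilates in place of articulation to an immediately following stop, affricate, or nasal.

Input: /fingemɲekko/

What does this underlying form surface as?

/n/ before /g/ (velar) → [ŋ]
/m/ before /ɲ/ (palatal) → [ɲ]

[fiŋgeɲɲekko]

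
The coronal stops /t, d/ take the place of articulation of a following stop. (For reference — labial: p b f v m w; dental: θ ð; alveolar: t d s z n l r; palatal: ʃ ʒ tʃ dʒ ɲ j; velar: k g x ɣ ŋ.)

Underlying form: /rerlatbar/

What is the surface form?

/t/ before /b/ (labial) → [p]

[rerlapbar]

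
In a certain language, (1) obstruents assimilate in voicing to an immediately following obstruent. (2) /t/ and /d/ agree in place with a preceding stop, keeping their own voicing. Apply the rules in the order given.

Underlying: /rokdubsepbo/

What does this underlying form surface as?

Rule 1: /k/ before /d/ (voiced) → [g]
Rule 1: /b/ before /s/ (voiceless) → [p]
Rule 1: /p/ before /b/ (voiced) → [b]
After rule 1: rogdupsebbo
Rule 2: /d/ after /g/ (velar) → [g]

[roggupsebbo]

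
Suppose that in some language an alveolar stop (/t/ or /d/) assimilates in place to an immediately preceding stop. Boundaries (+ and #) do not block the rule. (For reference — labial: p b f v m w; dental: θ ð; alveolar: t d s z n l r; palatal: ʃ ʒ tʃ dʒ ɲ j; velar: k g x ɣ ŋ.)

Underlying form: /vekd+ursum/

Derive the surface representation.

[vekg+ursum]

/d/ after /k/ (velar) → [g]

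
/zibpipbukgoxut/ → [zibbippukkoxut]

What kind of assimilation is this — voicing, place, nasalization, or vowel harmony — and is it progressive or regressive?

voicing assimilation, progressive

/p/→[b] /b/→[p] /g/→[k].
Each target copies a feature from the preceding segment, so the direction is progressive.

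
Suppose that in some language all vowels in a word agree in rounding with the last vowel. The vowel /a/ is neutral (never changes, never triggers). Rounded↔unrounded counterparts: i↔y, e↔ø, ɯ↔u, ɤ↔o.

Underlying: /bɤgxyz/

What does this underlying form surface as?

/ɤ/ harmonizes with /y/ ([+round]) → [o]

[bogxyz]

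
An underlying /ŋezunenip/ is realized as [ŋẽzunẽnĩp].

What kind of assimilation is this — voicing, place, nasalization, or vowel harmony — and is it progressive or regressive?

nasalization, progressive

/e/→[ẽ] /e/→[ẽ] /i/→[ĩ].
Each target copies a feature from the preceding segment, so the direction is progressive.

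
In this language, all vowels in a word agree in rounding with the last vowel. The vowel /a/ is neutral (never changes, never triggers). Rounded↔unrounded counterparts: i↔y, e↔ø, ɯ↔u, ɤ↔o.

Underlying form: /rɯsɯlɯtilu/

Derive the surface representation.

[rusulutylu]

/ɯ/ harmonizes with /u/ ([+round]) → [u]
/ɯ/ harmonizes with /u/ ([+round]) → [u]
/ɯ/ harmonizes with /u/ ([+round]) → [u]
/i/ harmonizes with /u/ ([+round]) → [y]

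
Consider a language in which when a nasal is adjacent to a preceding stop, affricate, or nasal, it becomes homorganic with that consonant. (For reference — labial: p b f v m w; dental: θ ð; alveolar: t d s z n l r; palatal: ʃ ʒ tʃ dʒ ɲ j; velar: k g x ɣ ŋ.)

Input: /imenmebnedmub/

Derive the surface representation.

[imennebmednub]

/m/ after /n/ (alveolar) → [n]
/n/ after /b/ (labial) → [m]
/m/ after /d/ (alveolar) → [n]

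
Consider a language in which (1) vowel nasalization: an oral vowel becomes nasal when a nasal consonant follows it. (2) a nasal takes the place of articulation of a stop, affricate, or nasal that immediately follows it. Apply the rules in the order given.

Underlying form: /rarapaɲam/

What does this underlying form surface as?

Rule 1: /a/ before nasal /ɲ/ → [ã]
Rule 1: /a/ before nasal /m/ → [ã]
After rule 1: rarapãɲãm
Rule 2: no segment meets the rule's conditions; no change.

[rarapãɲãm]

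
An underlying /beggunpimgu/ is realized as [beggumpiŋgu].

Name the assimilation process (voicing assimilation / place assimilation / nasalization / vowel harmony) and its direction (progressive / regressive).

place assimilation, regressive

/n/→[m] /m/→[ŋ].
Each target copies a feature from the following segment, so the direction is regressive.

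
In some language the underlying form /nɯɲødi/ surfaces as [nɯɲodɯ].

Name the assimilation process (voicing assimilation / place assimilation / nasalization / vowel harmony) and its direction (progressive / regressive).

vowel harmony, progressive

/ø/→[o] /i/→[ɯ].
Vowels agree with the first vowel, so the harmony is progressive.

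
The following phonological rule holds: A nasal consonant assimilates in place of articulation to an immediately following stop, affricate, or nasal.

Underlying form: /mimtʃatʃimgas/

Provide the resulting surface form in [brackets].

[miɲtʃatʃiŋgas]

/m/ before /tʃ/ (palatal) → [ɲ]
/m/ before /g/ (velar) → [ŋ]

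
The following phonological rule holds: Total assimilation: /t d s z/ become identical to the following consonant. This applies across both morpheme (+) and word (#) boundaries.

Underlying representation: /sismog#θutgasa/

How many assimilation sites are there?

/s/ before /m/ → [m] (total assimilation)
/t/ before /g/ → [g] (total assimilation)
2 segments change.

2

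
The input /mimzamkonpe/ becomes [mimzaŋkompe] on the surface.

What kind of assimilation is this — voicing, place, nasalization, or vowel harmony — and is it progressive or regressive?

/m/→[ŋ] /n/→[m].
Each target copies a feature from the following segment, so the direction is regressive.

place assimilation, regressive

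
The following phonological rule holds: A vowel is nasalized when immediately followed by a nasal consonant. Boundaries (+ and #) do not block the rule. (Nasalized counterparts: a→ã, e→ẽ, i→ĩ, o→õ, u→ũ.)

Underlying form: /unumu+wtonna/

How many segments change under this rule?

3

/u/ before nasal /n/ → [ũ]
/u/ before nasal /m/ → [ũ]
/o/ before nasal /n/ → [õ]
3 segments change.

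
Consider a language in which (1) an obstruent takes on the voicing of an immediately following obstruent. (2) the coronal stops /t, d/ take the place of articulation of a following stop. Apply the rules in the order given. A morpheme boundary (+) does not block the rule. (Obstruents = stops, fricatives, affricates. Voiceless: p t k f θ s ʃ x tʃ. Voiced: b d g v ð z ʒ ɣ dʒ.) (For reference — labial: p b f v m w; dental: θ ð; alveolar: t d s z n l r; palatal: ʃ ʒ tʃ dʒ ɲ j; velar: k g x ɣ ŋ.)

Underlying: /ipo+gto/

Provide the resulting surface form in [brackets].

[ipo+kto]

Rule 1: /g/ before /t/ (voiceless) → [k]
After rule 1: ipo+kto
Rule 2: no segment meets the rule's conditions; no change.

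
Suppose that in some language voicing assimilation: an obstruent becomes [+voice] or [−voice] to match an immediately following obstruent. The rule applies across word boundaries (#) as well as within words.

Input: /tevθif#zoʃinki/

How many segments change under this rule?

/v/ before /θ/ (voiceless) → [f]
/f/ before /z/ (voiced) → [v]
2 segments change.

2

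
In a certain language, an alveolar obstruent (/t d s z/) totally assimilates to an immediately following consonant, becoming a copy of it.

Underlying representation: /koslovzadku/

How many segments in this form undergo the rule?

2

/s/ before /l/ → [l] (total assimilation)
/d/ before /k/ → [k] (total assimilation)
2 segments change.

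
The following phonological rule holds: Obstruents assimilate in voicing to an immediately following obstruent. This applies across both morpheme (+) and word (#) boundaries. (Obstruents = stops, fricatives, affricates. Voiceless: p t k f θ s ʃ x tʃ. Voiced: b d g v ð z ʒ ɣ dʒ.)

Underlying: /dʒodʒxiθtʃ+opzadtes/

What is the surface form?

/dʒ/ before /x/ (voiceless) → [tʃ]
/p/ before /z/ (voiced) → [b]
/d/ before /t/ (voiceless) → [t]

[dʒotʃxiθtʃ+obzattes]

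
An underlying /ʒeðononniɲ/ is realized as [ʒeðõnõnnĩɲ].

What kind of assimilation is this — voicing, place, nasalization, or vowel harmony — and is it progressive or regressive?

/o/→[õ] /o/→[õ] /i/→[ĩ].
Each target copies a feature from the following segment, so the direction is regressive.

nasalization, regressive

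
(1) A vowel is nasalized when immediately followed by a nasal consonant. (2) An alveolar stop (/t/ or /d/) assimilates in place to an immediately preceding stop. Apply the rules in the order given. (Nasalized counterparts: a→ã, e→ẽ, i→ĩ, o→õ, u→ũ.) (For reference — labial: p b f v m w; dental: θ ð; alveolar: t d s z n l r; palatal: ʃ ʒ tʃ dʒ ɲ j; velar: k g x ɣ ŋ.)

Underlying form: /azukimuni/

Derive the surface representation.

[azukĩmũni]

Rule 1: /i/ before nasal /m/ → [ĩ]
Rule 1: /u/ before nasal /n/ → [ũ]
After rule 1: azukĩmũni
Rule 2: no segment meets the rule's conditions; no change.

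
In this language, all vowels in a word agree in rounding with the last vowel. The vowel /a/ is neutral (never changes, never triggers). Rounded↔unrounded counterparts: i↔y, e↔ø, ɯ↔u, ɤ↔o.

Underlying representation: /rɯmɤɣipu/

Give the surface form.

[rumoɣypu]

/ɯ/ harmonizes with /u/ ([+round]) → [u]
/ɤ/ harmonizes with /u/ ([+round]) → [o]
/i/ harmonizes with /u/ ([+round]) → [y]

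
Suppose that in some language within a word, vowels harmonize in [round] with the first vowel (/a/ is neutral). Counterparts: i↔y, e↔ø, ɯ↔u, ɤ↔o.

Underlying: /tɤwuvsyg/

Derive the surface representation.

/u/ harmonizes with /ɤ/ ([-round]) → [ɯ]
/y/ harmonizes with /ɤ/ ([-round]) → [i]

[tɤwɯvsig]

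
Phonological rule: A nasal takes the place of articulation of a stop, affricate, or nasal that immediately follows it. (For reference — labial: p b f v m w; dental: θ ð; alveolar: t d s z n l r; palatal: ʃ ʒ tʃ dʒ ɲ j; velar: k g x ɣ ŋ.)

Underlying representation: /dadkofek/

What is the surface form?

no segment meets the rule's conditions; no change.

[dadkofek]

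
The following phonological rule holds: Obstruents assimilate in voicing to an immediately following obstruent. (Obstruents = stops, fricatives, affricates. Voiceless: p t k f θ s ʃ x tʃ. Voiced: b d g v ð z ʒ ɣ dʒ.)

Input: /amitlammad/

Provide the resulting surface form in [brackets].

no segment meets the rule's conditions; no change.

[amitlammad]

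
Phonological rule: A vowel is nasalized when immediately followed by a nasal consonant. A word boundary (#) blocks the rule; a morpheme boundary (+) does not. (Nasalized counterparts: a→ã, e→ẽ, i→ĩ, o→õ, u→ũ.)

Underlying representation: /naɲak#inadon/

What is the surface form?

/a/ before nasal /ɲ/ → [ã]
/i/ before nasal /n/ → [ĩ]
/o/ before nasal /n/ → [õ]

[nãɲak#ĩnadõn]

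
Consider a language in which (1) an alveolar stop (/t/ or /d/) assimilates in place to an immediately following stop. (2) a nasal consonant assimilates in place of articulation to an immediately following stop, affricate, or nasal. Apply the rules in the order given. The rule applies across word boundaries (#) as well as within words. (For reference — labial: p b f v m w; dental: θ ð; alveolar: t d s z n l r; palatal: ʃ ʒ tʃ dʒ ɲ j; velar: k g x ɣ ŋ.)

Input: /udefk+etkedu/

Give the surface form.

[udefk+ekkedu]

Rule 1: /t/ before /k/ (velar) → [k]
After rule 1: udefk+ekkedu
Rule 2: no segment meets the rule's conditions; no change.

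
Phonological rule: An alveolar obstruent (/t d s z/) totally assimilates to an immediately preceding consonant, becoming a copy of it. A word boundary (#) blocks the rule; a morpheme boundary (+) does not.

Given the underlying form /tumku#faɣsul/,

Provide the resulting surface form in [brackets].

[tumku#faɣɣul]

/s/ after /ɣ/ → [ɣ] (total assimilation)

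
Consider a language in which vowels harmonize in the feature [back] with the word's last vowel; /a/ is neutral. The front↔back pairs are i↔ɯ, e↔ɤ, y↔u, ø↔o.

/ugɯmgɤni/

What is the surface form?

[ygimgeni]

/u/ harmonizes with /i/ ([-back]) → [y]
/ɯ/ harmonizes with /i/ ([-back]) → [i]
/ɤ/ harmonizes with /i/ ([-back]) → [e]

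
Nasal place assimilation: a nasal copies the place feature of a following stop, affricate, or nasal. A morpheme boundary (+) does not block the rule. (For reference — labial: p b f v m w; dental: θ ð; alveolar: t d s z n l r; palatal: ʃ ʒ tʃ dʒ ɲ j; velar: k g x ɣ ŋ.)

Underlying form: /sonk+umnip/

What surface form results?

[soŋk+unnip]

/n/ before /k/ (velar) → [ŋ]
/m/ before /n/ (alveolar) → [n]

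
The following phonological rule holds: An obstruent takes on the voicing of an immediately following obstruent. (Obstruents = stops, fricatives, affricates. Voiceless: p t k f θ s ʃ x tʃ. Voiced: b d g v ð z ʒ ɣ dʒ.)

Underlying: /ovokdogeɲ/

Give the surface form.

/k/ before /d/ (voiced) → [g]

[ovogdogeɲ]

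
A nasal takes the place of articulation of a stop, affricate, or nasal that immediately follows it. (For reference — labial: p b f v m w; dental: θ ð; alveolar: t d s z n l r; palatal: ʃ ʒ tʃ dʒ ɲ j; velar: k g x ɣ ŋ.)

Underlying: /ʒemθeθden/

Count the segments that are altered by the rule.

0

No segment meets the rule's conditions.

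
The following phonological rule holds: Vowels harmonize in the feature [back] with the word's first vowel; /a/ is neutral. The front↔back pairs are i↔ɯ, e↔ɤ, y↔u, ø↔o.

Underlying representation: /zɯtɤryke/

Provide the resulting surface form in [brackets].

[zɯtɤrukɤ]

/y/ harmonizes with /ɯ/ ([+back]) → [u]
/e/ harmonizes with /ɯ/ ([+back]) → [ɤ]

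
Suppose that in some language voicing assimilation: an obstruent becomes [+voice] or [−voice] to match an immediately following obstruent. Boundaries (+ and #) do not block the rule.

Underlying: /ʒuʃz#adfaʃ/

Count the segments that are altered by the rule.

/ʃ/ before /z/ (voiced) → [ʒ]
/d/ before /f/ (voiceless) → [t]
2 segments change.

2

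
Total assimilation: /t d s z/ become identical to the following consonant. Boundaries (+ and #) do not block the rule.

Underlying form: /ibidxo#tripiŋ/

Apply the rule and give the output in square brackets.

/d/ before /x/ → [x] (total assimilation)
/t/ before /r/ → [r] (total assimilation)

[ibixxo#rripiŋ]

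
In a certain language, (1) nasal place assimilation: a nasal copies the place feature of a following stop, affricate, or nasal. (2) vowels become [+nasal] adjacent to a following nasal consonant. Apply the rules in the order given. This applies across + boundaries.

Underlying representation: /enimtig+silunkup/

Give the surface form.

Rule 1: /m/ before /t/ (alveolar) → [n]
Rule 1: /n/ before /k/ (velar) → [ŋ]
After rule 1: enintig+siluŋkup
Rule 2: /e/ before nasal /n/ → [ẽ]
Rule 2: /i/ before nasal /n/ → [ĩ]
Rule 2: /u/ before nasal /ŋ/ → [ũ]

[ẽnĩntig+silũŋkup]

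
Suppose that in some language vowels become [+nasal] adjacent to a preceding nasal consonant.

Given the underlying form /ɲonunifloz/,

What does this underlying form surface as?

[ɲõnũnĩfloz]

/o/ after nasal /ɲ/ → [õ]
/u/ after nasal /n/ → [ũ]
/i/ after nasal /n/ → [ĩ]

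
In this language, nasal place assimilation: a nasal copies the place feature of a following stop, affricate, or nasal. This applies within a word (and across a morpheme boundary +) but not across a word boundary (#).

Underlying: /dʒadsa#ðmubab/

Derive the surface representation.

[dʒadsa#ðmubab]

no segment meets the rule's conditions; no change.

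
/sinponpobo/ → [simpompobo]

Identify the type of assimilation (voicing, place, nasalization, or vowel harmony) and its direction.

/n/→[m] /n/→[m].
Each target copies a feature from the following segment, so the direction is regressive.

place assimilation, regressive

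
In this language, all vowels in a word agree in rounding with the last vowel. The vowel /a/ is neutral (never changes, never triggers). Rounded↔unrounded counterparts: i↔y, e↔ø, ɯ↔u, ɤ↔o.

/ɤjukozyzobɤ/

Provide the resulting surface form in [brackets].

/u/ harmonizes with /ɤ/ ([-round]) → [ɯ]
/o/ harmonizes with /ɤ/ ([-round]) → [ɤ]
/y/ harmonizes with /ɤ/ ([-round]) → [i]
/o/ harmonizes with /ɤ/ ([-round]) → [ɤ]

[ɤjɯkɤzizɤbɤ]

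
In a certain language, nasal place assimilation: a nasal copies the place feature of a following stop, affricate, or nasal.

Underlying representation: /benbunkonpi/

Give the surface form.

[bembuŋkompi]

/n/ before /b/ (labial) → [m]
/n/ before /k/ (velar) → [ŋ]
/n/ before /p/ (labial) → [m]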